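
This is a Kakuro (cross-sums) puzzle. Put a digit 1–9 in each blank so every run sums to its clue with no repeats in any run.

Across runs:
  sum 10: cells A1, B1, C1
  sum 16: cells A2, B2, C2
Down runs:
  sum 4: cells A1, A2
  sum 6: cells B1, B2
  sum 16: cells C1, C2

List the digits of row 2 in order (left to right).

4 in 2 cells must be {1,3}; 16 in 2 cells must be {7,9}.
The 10 across and the 16 down share only 7, so C1 = 7.
C2 = 16 − 7 = 9 completes the 16 down.
Given what's placed, A1 must be 1 to fit the 10 across and 4 down.
B1 = 10 − 8 = 2 completes the 10 across.
A2 = 4 − 1 = 3 completes the 4 down.
B2 = 16 − 12 = 4 completes the 16 across.

3 4 9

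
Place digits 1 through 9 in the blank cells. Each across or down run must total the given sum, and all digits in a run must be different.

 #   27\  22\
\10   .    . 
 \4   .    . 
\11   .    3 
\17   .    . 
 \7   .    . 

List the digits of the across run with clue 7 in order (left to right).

4 in 2 cells must be {1,3}; 17 in 2 cells must be {8,9}.
R2C2 = 1: the only remaining digit allowed by both the 4 across and the 22 down.
R3C1 = 11 − 3 = 8 completes the 11 across.
Given what's placed, R4C1 must be 9 to fit the 17 across and 27 down.
R4C2 = 17 − 9 = 8 completes the 17 across.
R2C1 = 4 − 1 = 3 completes the 4 across.
No cell is forced outright now. R1C2 can only be 4 or 6 (the digits allowed by both its 10 across and its 22 down). If R1C2 = 6: then R1C1 would have to be in {4} for the 10 across but in {1,2,5,6} for the 27 down — contradiction. So R1C2 = 4.
R1C1 = 10 − 4 = 6 completes the 10 across.
R5C1 = 27 − 26 = 1 completes the 27 down.
R5C2 = 7 − 1 = 6 completes the 7 across.

1 6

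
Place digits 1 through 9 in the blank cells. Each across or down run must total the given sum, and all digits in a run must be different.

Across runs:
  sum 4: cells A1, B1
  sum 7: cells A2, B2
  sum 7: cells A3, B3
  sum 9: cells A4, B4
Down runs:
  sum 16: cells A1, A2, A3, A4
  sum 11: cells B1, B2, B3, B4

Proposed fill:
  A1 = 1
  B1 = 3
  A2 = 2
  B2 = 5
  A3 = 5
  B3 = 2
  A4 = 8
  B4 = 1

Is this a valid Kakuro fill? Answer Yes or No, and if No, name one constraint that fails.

Yes

Across: 1+3=4; 2+5=7; 5+2=7; 8+1=9. Down: 1+2+5+8=16; 3+5+2+1=11. No digit repeats within any run.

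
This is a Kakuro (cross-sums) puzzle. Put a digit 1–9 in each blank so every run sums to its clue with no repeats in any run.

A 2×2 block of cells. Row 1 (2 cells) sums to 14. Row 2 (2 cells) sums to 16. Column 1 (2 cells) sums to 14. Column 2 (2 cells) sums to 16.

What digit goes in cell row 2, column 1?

16 in 2 cells must be {7,9}.
The 14 across and the 16 down share only 9, so (1,2) = 9.
The 16 across and the 14 down share only 9, so (2,1) = 9.
(2,2) = 16 − 9 = 7 completes the 16 across.
(1,1) = 14 − 9 = 5 completes the 14 across.

9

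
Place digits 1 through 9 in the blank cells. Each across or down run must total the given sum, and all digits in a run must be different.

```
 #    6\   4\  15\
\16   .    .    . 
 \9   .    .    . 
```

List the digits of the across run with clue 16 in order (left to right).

4 in 2 cells must be {1,3}.
The 9 across and the 15 down share only 6, so R2C3 = 6.
R1C3 = 15 − 6 = 9 completes the 15 down.
Given what's placed, R2C2 must be 1 to fit the 9 across and 4 down.
R1C2 = 4 − 1 = 3 completes the 4 down.
R2C1 = 9 − 7 = 2 completes the 9 across.
R1C1 = 16 − 12 = 4 completes the 16 across.

4 3 9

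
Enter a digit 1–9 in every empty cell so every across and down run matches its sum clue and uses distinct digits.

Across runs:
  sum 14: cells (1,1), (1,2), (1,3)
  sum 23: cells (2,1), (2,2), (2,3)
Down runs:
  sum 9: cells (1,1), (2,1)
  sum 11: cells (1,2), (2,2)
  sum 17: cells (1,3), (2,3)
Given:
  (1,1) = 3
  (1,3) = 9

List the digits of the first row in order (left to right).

3 2 9

23 in 3 cells must be {6,8,9}; 17 in 2 cells must be {8,9}.
(1,2) = 14 − 12 = 2 completes the 14 across.
(2,1) = 9 − 3 = 6 completes the 9 down.
(2,2) = 11 − 2 = 9 completes the 11 down.
(2,3) = 23 − 15 = 8 completes the 23 across.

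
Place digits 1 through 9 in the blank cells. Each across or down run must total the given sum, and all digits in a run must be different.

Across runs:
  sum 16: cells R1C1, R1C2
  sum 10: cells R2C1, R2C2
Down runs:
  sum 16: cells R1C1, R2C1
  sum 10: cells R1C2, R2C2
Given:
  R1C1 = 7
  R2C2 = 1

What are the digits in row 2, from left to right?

16 in 2 cells must be {7,9}.
R1C2 = 16 − 7 = 9 completes the 16 across.
R2C1 = 10 − 1 = 9 completes the 10 across.

9, 1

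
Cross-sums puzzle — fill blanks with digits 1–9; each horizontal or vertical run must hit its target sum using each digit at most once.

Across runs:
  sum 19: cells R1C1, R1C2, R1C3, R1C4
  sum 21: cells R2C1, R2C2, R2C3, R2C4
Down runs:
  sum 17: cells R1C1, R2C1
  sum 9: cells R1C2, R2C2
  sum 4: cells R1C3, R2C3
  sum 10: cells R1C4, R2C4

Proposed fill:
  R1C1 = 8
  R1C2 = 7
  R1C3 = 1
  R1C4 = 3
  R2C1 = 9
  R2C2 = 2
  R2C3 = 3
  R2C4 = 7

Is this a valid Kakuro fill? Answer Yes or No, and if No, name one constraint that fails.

Yes

Across: 8+7+1+3=19; 9+2+3+7=21. Down: 8+9=17; 7+2=9; 1+3=4; 3+7=10. No digit repeats within any run.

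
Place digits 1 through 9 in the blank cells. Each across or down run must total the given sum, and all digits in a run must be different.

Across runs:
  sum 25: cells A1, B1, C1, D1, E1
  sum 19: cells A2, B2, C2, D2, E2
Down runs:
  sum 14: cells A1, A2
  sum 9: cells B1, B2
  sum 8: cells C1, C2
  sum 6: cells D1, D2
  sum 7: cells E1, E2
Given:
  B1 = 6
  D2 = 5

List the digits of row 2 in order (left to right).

6 3 1 5 4

D1 = 6 − 5 = 1 completes the 6 down.
B2 = 9 − 6 = 3 completes the 9 down.
Nothing is forced directly, so branch on A2, whose candidates are 6 or 8. If A2 = 8: then A1 would have to be in {2,3,4,5,7,8,9} for the 25 across but in {6} for the 14 down — contradiction. So A2 = 6.
A1 = 14 − 6 = 8 completes the 14 down.
Given what's placed, E1 must be 3 to fit the 25 across and 7 down.
Given what's placed, C2 must be 1 to fit the 19 across and 8 down.
E2 = 19 − 15 = 4 completes the 19 across.
C1 = 25 − 18 = 7 completes the 25 across.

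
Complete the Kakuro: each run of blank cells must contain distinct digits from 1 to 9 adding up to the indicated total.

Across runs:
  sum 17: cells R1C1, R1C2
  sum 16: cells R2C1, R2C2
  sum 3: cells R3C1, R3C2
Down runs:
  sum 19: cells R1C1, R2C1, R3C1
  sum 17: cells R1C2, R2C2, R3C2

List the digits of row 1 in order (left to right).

17 in 2 cells must be {8,9}; 16 in 2 cells must be {7,9}; 3 in 2 cells must be {1,2}.
The 3 across and the 19 down share only 2, so R3C1 = 2.
R3C2 = 3 − 2 = 1 completes the 3 across.
Given what's placed, R1C2 must be 9 to fit the 17 across and 17 down.
R2C1 = 9: the only remaining digit allowed by both the 16 across and the 19 down.
R2C2 = 16 − 9 = 7 completes the 16 across.
R1C1 = 17 − 9 = 8 completes the 17 across.

8 9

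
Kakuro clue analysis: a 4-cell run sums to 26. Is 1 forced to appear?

No

Counterexample: {2,7,8,9} sums to 26 without using 1.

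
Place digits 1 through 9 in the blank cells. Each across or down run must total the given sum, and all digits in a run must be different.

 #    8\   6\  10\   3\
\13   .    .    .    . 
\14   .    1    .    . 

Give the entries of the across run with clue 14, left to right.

5 1 6 2

3 in 2 cells must be {1,2}.
R1C2 = 6 − 1 = 5 completes the 6 down.
Given what's placed, R1C4 must be 1 to fit the 13 across and 3 down.
R2C4 = 3 − 1 = 2 completes the 3 down.
R1C1 = 3: the only remaining digit allowed by both the 13 across and the 8 down.
R1C3 = 13 − 9 = 4 completes the 13 across.
R2C1 = 8 − 3 = 5 completes the 8 down.
R2C3 = 14 − 8 = 6 completes the 14 across.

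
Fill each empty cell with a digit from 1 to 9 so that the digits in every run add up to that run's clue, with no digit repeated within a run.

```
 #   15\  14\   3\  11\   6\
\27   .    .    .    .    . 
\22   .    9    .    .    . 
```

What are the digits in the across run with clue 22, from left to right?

3 in 2 cells must be {1,2}.
R1C2 = 14 − 9 = 5 completes the 14 down.
Nothing is forced directly, so branch on R1C3, whose candidates are 1 or 2. If R1C3 = 1: that forces R1C5 = 4, R2C3 = 2, after which R2C5 would have to be in {1,3,4,6,7} for the 22 across but in {2} for the 6 down — contradiction. So R1C3 = 2.
R1C5 = 4: the only remaining digit allowed by both the 27 across and the 6 down.
R2C3 = 3 − 2 = 1 completes the 3 down.
R2C5 = 6 − 4 = 2 completes the 6 down.
Nothing is forced directly, so branch on R2C1, whose candidates are 6 or 7. If R2C1 = 7: then R1C1 would have to be in {7,9} for the 27 across but in {8} for the 15 down — contradiction. So R2C1 = 6.
R1C1 = 15 − 6 = 9 completes the 15 down.
R1C4 = 27 − 20 = 7 completes the 27 across.
R2C4 = 22 − 18 = 4 completes the 22 across.

6, 9, 1, 4, 2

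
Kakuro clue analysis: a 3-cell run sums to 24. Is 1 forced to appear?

The only way to make 24 from 3 distinct digits is {7,8,9}, which does not contain 1.

No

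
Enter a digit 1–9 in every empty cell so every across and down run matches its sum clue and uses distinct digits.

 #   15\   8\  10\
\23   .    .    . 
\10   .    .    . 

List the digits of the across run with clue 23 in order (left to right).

8 6 9

23 in 3 cells must be {6,8,9}.
The 23 across and the 8 down share only 6, so R1C2 = 6.
R2C2 = 8 − 6 = 2 completes the 8 down.
Given what's placed, R2C1 must be 7 to fit the 10 across and 15 down.
R2C3 = 10 − 9 = 1 completes the 10 across.
R1C1 = 15 − 7 = 8 completes the 15 down.
R1C3 = 23 − 14 = 9 completes the 23 across.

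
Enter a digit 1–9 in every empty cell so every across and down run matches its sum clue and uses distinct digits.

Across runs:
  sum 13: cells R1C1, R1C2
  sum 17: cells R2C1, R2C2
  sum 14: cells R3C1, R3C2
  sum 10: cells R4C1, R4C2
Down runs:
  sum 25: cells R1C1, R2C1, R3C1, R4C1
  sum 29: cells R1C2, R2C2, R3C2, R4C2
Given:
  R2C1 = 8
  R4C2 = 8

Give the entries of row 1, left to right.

17 in 2 cells must be {8,9}; 29 in 4 cells must be {5,7,8,9}.
R2C2 = 17 − 8 = 9 completes the 17 across.
R3C2 = 5: the only remaining digit allowed by both the 14 across and the 29 down.
R4C1 = 10 − 8 = 2 completes the 10 across.
R1C2 = 29 − 22 = 7 completes the 29 down.
R3C1 = 14 − 5 = 9 completes the 14 across.
R1C1 = 13 − 7 = 6 completes the 13 across.

6, 7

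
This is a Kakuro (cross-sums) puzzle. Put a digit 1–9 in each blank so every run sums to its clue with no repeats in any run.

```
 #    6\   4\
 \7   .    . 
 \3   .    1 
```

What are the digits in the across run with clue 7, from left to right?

3 in 2 cells must be {1,2}; 4 in 2 cells must be {1,3}.
R1C2 = 4 − 1 = 3 completes the 4 down.
R2C1 = 3 − 1 = 2 completes the 3 across.
R1C1 = 7 − 3 = 4 completes the 7 across.

4 3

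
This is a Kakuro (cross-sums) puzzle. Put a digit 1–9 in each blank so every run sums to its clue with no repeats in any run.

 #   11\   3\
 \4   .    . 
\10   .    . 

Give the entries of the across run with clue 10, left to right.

8 2

4 in 2 cells must be {1,3}; 3 in 2 cells must be {1,2}.
The 4 across and the 11 down share only 3, so R1C1 = 3.
R1C2 = 4 − 3 = 1 completes the 4 across.
R2C1 = 11 − 3 = 8 completes the 11 down.
R2C2 = 10 − 8 = 2 completes the 10 across.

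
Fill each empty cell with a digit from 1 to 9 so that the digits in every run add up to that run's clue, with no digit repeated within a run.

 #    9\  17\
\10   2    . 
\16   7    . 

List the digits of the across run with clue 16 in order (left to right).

7 9

16 in 2 cells must be {7,9}; 17 in 2 cells must be {8,9}.
R1C2 = 10 − 2 = 8 completes the 10 across.
R2C2 = 16 − 7 = 9 completes the 16 across.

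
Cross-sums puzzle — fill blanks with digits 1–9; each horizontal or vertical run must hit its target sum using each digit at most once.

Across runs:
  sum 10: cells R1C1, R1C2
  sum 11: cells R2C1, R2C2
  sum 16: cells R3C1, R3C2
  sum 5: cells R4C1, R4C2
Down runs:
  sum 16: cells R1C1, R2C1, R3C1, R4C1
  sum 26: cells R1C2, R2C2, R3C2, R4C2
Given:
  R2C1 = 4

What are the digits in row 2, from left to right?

4 7

16 in 2 cells must be {7,9}.
R2C2 = 11 − 4 = 7 completes the 11 across.
Given what's placed, R3C2 must be 9 to fit the 16 across and 26 down.
R3C1 = 16 − 9 = 7 completes the 16 across.
Nothing is forced directly, so branch on R1C1, whose candidates are 2 or 3. If R1C1 = 3: then R1C2 would have to be in {7} for the 10 across but in {2,4,6,8} for the 26 down — contradiction. So R1C1 = 2.
R1C2 = 10 − 2 = 8 completes the 10 across.
R4C1 = 16 − 13 = 3 completes the 16 down.
R4C2 = 5 − 3 = 2 completes the 5 across.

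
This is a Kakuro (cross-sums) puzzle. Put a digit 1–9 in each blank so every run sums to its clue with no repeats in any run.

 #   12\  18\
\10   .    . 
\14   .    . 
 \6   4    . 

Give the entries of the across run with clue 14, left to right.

5, 9

R3C2 = 6 − 4 = 2 completes the 6 across.
R2C2 = 9: the only remaining digit allowed by both the 14 across and the 18 down.
R1C2 = 18 − 11 = 7 completes the 18 down.
R2C1 = 14 − 9 = 5 completes the 14 across.
R1C1 = 10 − 7 = 3 completes the 10 across.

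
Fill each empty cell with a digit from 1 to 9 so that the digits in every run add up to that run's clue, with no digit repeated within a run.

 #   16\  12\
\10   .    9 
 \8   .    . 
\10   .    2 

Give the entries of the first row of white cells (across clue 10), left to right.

1, 9

R1C1 = 10 − 9 = 1 completes the 10 across.
R2C2 = 12 − 11 = 1 completes the 12 down.
R3C1 = 10 − 2 = 8 completes the 10 across.
R2C1 = 8 − 1 = 7 completes the 8 across.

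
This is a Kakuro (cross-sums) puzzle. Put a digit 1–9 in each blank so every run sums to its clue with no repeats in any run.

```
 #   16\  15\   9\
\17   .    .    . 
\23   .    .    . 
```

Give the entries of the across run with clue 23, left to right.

9 6 8

23 in 3 cells must be {6,8,9}; 16 in 2 cells must be {7,9}.
The 23 across and the 16 down share only 9, so R2C1 = 9.
R1C1 = 16 − 9 = 7 completes the 16 down.
Nothing is forced directly, so branch on R2C2, whose candidates are 6 or 8. If R2C2 = 8: then R1C2 would have to be in {1,2,4,6,8,9} for the 17 across but in {7} for the 15 down — contradiction. So R2C2 = 6.
R1C2 = 15 − 6 = 9 completes the 15 down.
R1C3 = 17 − 16 = 1 completes the 17 across.
R2C3 = 23 − 15 = 8 completes the 23 across.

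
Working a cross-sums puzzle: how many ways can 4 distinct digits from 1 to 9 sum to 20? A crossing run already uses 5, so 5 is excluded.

4 distinct digits from 1–9 sum between 10 and 30.
Dropping sets that contain 5.

8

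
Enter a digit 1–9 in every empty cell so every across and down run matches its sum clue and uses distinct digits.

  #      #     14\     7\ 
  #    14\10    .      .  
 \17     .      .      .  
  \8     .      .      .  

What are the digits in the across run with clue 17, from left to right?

9, 7, 1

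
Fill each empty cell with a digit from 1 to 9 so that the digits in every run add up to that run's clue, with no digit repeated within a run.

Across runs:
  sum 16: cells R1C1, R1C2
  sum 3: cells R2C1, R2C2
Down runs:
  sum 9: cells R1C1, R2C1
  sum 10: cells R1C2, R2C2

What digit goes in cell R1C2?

9

16 in 2 cells must be {7,9}; 3 in 2 cells must be {1,2}.
The 16 across and the 9 down share only 7, so R1C1 = 7.
R1C2 = 16 − 7 = 9 completes the 16 across.
R2C1 = 9 − 7 = 2 completes the 9 down.
R2C2 = 3 − 2 = 1 completes the 3 across.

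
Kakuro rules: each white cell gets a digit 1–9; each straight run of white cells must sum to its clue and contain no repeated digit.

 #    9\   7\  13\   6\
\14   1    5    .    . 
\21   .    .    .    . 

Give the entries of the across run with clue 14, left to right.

1, 5, 6, 2

Given what's placed, R1C3 must be 6 to fit the 14 across and 13 down.
R1C4 = 14 − 12 = 2 completes the 14 across.
R2C1 = 9 − 1 = 8 completes the 9 down.
R2C2 = 7 − 5 = 2 completes the 7 down.
R2C3 = 13 − 6 = 7 completes the 13 down.
R2C4 = 21 − 17 = 4 completes the 21 across.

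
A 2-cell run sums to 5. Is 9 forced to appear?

No

Counterexample: {1,4} sums to 5 without using 9.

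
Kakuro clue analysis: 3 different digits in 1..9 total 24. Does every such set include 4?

No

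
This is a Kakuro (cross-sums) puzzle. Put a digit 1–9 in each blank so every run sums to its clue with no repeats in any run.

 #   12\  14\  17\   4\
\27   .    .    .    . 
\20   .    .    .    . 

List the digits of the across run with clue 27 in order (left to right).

17 in 2 cells must be {8,9}; 4 in 2 cells must be {1,3}.
Only 3 fits R1C4 under both its across sum 27 and down sum 4.
R2C4 = 4 − 3 = 1 completes the 4 down.
Nothing is forced directly, so branch on R1C2, whose candidates are 8 or 9. If R1C2 = 9: that forces R1C3 = 8, R2C2 = 5, after which R2C3 would have to be in {6,8} for the 20 across but in {9} for the 17 down — contradiction. So R1C2 = 8.
R1C3 = 9: the only remaining digit allowed by both the 27 across and the 17 down.
R2C2 = 14 − 8 = 6 completes the 14 down.
R2C3 = 17 − 9 = 8 completes the 17 down.
R1C1 = 27 − 20 = 7 completes the 27 across.

7 8 9 3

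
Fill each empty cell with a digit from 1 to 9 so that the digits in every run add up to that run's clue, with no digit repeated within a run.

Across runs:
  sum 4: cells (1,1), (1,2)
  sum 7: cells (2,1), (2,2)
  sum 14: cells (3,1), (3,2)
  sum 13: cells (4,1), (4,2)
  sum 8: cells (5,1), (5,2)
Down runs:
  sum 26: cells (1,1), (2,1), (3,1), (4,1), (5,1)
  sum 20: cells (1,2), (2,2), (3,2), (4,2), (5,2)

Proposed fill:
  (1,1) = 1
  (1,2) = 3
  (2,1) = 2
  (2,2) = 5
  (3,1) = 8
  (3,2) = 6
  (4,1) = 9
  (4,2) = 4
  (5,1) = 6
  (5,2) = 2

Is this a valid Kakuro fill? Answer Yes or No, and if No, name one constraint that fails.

Yes

Across: 1+3=4; 2+5=7; 8+6=14; 9+4=13; 6+2=8. Down: 1+2+8+9+6=26; 3+5+6+4+2=20. No digit repeats within any run.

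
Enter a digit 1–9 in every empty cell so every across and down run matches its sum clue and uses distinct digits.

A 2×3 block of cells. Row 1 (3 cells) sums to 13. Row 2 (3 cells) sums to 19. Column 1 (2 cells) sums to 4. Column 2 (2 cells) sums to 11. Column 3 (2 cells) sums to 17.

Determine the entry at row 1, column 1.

4 in 2 cells must be {1,3}; 17 in 2 cells must be {8,9}.
The 19 across and the 4 down share only 3, so (2,1) = 3.
Given what's placed, (2,3) must be 9 to fit the 19 across and 17 down.
(1,1) = 4 − 3 = 1 completes the 4 down.
(1,3) = 17 − 9 = 8 completes the 17 down.
(2,2) = 19 − 12 = 7 completes the 19 across.
(1,2) = 13 − 9 = 4 completes the 13 across.

1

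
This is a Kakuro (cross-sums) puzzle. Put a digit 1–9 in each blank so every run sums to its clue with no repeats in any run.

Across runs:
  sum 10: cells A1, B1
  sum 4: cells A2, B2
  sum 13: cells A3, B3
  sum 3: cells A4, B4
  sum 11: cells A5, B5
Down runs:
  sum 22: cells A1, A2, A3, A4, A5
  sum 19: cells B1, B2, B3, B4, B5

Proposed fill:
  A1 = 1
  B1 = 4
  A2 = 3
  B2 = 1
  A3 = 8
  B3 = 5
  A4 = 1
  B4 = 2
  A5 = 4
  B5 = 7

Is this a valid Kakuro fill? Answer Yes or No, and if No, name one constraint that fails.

No — the across run A1–B1 sums to 5, not 10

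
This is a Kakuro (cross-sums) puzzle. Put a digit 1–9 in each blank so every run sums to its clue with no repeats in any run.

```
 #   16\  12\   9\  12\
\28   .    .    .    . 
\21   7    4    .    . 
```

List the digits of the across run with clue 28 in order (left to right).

9, 8, 7, 4

16 in 2 cells must be {7,9}.
R1C1 = 16 − 7 = 9 completes the 16 down.
R1C2 = 12 − 4 = 8 completes the 12 down.
No cell is forced outright now. R2C4 can only be 8 or 9 (the digits allowed by both its 21 across and its 12 down). If R2C4 = 9: then R1C4 would have to be in {4,5,6,7} for the 28 across but in {3} for the 12 down — contradiction. So R2C4 = 8.
R1C4 = 12 − 8 = 4 completes the 12 down.
R2C3 = 21 − 19 = 2 completes the 21 across.
R1C3 = 28 − 21 = 7 completes the 28 across.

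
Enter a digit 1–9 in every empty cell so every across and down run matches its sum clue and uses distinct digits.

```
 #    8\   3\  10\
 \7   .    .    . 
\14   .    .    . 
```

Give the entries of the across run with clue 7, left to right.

7 in 3 cells must be {1,2,4}; 3 in 2 cells must be {1,2}.
Nothing is forced directly, so branch on R1C1, whose candidates are 1 or 2. If R1C1 = 2: that forces R1C2 = 1, R1C3 = 4, R2C1 = 6, after which R2C2 would have to be in {1,3,5,7} for the 14 across but in {2} for the 3 down — contradiction. So R1C1 = 1.
Given what's placed, R1C2 must be 2 to fit the 7 across and 3 down.
R1C3 = 7 − 3 = 4 completes the 7 across.
R2C1 = 8 − 1 = 7 completes the 8 down.
R2C2 = 3 − 2 = 1 completes the 3 down.
R2C3 = 14 − 8 = 6 completes the 14 across.

1 2 4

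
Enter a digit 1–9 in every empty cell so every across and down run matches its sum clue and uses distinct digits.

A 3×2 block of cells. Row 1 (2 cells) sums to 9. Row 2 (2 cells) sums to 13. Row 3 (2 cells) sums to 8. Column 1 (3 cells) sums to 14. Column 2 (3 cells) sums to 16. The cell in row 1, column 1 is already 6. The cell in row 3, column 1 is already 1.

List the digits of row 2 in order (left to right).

7 6

(1,2) = 9 − 6 = 3 completes the 9 across.
(2,1) = 14 − 7 = 7 completes the 14 down.
(2,2) = 13 − 7 = 6 completes the 13 across.
(3,2) = 8 − 1 = 7 completes the 8 across.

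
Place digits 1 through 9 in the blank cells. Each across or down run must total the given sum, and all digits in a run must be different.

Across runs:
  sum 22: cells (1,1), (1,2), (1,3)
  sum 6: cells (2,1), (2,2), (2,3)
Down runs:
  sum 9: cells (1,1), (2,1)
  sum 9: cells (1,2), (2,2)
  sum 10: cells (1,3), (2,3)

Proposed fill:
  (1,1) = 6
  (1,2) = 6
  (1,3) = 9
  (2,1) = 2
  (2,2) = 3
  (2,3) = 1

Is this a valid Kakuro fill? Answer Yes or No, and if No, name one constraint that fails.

No — the down run (1,1)–(2,1) sums to 8, not 9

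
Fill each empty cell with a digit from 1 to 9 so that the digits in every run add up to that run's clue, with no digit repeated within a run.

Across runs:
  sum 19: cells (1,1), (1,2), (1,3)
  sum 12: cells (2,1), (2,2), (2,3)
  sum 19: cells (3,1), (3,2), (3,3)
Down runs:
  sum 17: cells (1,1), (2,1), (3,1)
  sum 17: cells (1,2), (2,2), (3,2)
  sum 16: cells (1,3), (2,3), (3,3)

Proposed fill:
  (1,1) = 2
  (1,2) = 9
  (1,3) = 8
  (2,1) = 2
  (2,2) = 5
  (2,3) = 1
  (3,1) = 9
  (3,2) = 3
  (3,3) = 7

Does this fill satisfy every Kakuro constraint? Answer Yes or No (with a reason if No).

No — the across run (2,1)–(2,3) sums to 8, not 12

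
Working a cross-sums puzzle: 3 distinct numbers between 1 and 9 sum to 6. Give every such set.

3 distinct digits from 1–9 sum between 6 and 24.
Only one set works: {1,2,3}.

{1,2,3}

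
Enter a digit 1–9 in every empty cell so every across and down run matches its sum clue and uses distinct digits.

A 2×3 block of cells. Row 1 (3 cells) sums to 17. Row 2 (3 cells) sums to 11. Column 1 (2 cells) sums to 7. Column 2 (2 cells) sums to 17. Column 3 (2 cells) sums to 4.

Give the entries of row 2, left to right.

2 8 1

17 in 2 cells must be {8,9}; 4 in 2 cells must be {1,3}.
The 11 across and the 17 down share only 8, so (2,2) = 8.
Given what's placed, (2,3) must be 1 to fit the 11 across and 4 down.
(1,2) = 17 − 8 = 9 completes the 17 down.
(1,3) = 4 − 1 = 3 completes the 4 down.
(2,1) = 11 − 9 = 2 completes the 11 across.
(1,1) = 17 − 12 = 5 completes the 17 across.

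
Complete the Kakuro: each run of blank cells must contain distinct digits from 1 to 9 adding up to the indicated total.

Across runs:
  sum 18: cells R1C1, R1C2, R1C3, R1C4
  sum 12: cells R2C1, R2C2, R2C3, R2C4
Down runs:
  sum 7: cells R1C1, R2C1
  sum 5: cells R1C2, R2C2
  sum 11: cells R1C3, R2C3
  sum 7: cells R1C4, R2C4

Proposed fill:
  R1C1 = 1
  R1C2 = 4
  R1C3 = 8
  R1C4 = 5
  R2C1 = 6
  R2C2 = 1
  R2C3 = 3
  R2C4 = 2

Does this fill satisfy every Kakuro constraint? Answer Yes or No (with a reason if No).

Across: 1+4+8+5=18; 6+1+3+2=12. Down: 1+6=7; 4+1=5; 8+3=11; 5+2=7. No digit repeats within any run.

Yes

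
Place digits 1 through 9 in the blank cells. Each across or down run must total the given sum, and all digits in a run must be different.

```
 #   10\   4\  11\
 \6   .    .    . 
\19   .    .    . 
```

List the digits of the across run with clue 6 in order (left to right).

6 in 3 cells must be {1,2,3}; 4 in 2 cells must be {1,3}.
The 19 across and the 4 down share only 3, so R2C2 = 3.
R1C2 = 4 − 3 = 1 completes the 4 down.
Nothing is forced directly, so branch on R2C1, whose candidates are 7 or 9. If R2C1 = 9: then R1C1 would have to be in {2,3} for the 6 across but in {1} for the 10 down — contradiction. So R2C1 = 7.
R1C1 = 10 − 7 = 3 completes the 10 down.
R1C3 = 6 − 4 = 2 completes the 6 across.
R2C3 = 19 − 10 = 9 completes the 19 across.

3 1 2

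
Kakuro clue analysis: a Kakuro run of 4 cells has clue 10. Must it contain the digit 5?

No

The only way to make 10 from 4 distinct digits is {1,2,3,4}, which does not contain 5.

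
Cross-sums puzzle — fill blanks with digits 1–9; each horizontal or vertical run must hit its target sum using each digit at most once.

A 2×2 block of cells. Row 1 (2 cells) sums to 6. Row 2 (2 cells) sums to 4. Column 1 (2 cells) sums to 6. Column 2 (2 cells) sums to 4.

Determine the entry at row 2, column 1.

4 in 2 cells must be {1,3}.
The 6 across and the 4 down share only 1, so (1,2) = 1.
The 4 across and the 6 down share only 1, so (2,1) = 1.
(2,2) = 4 − 1 = 3 completes the 4 across.
(1,1) = 6 − 1 = 5 completes the 6 across.

1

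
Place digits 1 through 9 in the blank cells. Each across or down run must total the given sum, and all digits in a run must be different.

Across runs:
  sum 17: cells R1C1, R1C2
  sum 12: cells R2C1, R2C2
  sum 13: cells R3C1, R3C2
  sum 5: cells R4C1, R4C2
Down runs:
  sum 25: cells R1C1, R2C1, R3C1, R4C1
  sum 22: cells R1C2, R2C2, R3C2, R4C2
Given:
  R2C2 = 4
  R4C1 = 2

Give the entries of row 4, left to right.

17 in 2 cells must be {8,9}.
R2C1 = 12 − 4 = 8 completes the 12 across.
R4C2 = 5 − 2 = 3 completes the 5 across.
Given what's placed, R1C1 must be 9 to fit the 17 across and 25 down.
R1C2 = 17 − 9 = 8 completes the 17 across.
R3C1 = 25 − 19 = 6 completes the 25 down.
R3C2 = 13 − 6 = 7 completes the 13 across.

2, 3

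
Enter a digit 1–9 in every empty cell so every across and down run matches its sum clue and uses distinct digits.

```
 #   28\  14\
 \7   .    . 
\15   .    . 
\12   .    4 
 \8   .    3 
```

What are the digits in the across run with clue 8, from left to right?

5 3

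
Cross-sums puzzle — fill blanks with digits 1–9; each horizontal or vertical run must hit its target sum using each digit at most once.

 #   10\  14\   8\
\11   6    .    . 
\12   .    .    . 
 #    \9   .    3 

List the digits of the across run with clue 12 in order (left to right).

4 7 1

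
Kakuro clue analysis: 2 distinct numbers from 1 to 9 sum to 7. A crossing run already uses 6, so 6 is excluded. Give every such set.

2 distinct digits from 1–9 sum between 3 and 17.
Dropping sets that contain 6.

{2,5}; {3,4}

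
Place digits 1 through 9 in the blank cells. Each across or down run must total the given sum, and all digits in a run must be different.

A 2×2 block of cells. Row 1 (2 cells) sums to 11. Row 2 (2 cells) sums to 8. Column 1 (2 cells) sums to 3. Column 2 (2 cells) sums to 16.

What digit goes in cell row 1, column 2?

9

3 in 2 cells must be {1,2}; 16 in 2 cells must be {7,9}.
The 11 across and the 3 down share only 2, so (1,1) = 2.
(1,2) = 11 − 2 = 9 completes the 11 across.
(2,1) = 3 − 2 = 1 completes the 3 down.
(2,2) = 8 − 1 = 7 completes the 8 across.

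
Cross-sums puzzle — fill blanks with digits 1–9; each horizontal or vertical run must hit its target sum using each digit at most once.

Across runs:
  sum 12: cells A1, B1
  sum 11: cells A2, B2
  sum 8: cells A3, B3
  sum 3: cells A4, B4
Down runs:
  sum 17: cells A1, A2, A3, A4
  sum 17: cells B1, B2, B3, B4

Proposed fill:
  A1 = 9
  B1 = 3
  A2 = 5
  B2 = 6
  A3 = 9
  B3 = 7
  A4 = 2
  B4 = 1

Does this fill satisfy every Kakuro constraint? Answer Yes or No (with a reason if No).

No — the across run A3–B3 sums to 16, not 8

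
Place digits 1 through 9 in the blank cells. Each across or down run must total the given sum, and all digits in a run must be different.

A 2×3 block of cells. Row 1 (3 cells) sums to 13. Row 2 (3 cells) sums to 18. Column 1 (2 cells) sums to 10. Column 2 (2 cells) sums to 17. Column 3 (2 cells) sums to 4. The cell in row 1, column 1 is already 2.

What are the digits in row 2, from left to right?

8 9 1

17 in 2 cells must be {8,9}; 4 in 2 cells must be {1,3}.
Given what's placed, (1,2) must be 8 to fit the 13 across and 17 down.
(1,3) = 13 − 10 = 3 completes the 13 across.
(2,1) = 10 − 2 = 8 completes the 10 down.
(2,2) = 17 − 8 = 9 completes the 17 down.
(2,3) = 18 − 17 = 1 completes the 18 across.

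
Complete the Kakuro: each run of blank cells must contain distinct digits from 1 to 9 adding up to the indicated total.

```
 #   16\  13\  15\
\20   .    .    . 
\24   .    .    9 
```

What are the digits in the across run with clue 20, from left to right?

9, 5, 6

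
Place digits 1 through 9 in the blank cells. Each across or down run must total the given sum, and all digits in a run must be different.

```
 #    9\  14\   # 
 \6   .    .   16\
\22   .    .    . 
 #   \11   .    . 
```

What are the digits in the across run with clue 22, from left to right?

16 in 2 cells must be {7,9}.
Nothing is forced directly, so branch on R2C3, whose candidates are 7 or 9. If R2C3 = 7: that forces R2C1 = 6, R2C2 = 9, R3C3 = 9, after which R1C1 would have to be in {1,2,4,5} for the 6 across but in {3} for the 9 down — contradiction. So R2C3 = 9.
R3C3 = 16 − 9 = 7 completes the 16 down.
R3C2 = 11 − 7 = 4 completes the 11 across.
No cell is forced outright now. R2C2 can only be 7 or 8 (the digits allowed by both its 22 across and its 14 down). If R2C2 = 7: then R1C2 would have to be in {1,2,4,5} for the 6 across but in {3} for the 14 down — contradiction. So R2C2 = 8.
R1C2 = 14 − 12 = 2 completes the 14 down.
R2C1 = 22 − 17 = 5 completes the 22 across.
R1C1 = 6 − 2 = 4 completes the 6 across.

5, 8, 9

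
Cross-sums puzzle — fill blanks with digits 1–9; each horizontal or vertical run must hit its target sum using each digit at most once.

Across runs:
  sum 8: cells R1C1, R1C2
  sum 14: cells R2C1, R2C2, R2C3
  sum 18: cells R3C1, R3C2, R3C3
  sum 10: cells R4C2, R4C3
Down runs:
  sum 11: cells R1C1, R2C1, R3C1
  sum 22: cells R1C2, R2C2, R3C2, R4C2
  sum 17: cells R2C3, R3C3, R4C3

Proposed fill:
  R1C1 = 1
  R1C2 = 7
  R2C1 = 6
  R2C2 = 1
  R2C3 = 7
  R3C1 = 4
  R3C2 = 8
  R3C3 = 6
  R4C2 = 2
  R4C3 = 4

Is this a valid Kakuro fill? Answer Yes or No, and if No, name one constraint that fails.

No — the across run R4C2–R4C3 sums to 6, not 10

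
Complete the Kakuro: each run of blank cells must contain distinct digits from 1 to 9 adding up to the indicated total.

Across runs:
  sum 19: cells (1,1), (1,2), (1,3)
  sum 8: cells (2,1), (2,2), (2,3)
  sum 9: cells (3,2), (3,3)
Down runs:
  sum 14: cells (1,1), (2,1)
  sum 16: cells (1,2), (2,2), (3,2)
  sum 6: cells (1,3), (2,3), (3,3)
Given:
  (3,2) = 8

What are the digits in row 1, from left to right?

9 7 3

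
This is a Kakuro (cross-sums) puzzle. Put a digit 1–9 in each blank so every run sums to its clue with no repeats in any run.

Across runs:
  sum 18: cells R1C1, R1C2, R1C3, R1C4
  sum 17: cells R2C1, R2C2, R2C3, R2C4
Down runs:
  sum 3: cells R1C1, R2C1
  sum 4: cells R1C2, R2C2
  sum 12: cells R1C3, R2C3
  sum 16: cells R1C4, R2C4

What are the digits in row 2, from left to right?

1 3 4 9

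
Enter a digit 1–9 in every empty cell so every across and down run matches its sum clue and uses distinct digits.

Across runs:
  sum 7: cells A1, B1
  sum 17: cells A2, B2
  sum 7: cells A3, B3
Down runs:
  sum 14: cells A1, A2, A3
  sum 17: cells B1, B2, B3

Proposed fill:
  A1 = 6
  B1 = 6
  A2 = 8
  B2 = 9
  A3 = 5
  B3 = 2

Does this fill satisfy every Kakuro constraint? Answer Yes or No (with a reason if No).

No — the across run A1–B1 sums to 12, not 7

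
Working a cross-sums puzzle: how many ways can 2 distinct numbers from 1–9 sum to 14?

2 distinct digits from 1–9 sum between 3 and 17.
Enumerating: {5,9}, {6,8}.

2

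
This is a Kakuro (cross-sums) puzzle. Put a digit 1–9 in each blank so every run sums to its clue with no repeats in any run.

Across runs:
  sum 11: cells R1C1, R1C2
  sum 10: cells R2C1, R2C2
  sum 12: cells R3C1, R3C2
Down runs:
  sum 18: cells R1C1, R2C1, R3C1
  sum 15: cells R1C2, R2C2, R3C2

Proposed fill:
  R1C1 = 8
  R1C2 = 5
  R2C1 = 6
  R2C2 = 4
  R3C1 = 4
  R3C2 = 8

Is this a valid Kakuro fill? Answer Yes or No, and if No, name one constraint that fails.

No — the across run R1C1–R1C2 sums to 13, not 11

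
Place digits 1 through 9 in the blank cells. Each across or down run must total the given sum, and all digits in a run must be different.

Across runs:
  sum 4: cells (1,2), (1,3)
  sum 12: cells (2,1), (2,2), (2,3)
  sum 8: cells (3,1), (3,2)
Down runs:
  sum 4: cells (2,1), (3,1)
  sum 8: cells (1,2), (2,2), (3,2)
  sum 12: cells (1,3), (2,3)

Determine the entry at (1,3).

4 in 2 cells must be {1,3}.
The 4 across and the 12 down share only 3, so (1,3) = 3.
(2,3) = 12 − 3 = 9 completes the 12 down.
(1,2) = 4 − 3 = 1 completes the 4 across.
(2,1) = 1: the only remaining digit allowed by both the 12 across and the 4 down.
(2,2) = 12 − 10 = 2 completes the 12 across.
(3,1) = 4 − 1 = 3 completes the 4 down.
(3,2) = 8 − 3 = 5 completes the 8 across.

3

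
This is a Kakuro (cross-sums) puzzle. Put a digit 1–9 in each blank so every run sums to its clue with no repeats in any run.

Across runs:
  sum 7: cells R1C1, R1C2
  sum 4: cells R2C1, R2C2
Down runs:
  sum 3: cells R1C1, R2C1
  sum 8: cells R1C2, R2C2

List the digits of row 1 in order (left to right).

2, 5

4 in 2 cells must be {1,3}; 3 in 2 cells must be {1,2}.
The 4 across and the 3 down share only 1, so R2C1 = 1.
R2C2 = 4 − 1 = 3 completes the 4 across.
R1C1 = 3 − 1 = 2 completes the 3 down.
R1C2 = 7 − 2 = 5 completes the 7 across.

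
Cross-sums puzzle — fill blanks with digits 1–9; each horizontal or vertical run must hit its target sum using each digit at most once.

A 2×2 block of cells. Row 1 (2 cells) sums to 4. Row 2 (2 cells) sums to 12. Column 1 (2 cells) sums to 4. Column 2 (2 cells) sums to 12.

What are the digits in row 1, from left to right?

1, 3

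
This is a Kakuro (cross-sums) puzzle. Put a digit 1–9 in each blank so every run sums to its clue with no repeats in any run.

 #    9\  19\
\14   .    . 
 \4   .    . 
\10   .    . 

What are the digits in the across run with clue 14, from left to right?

4 in 2 cells must be {1,3}.
The 4 across and the 19 down share only 3, so R2C2 = 3.
Given what's placed, R1C2 must be 9 to fit the 14 across and 19 down.
R2C1 = 4 − 3 = 1 completes the 4 across.
R3C2 = 19 − 12 = 7 completes the 19 down.
R1C1 = 14 − 9 = 5 completes the 14 across.
R3C1 = 10 − 7 = 3 completes the 10 across.

5 9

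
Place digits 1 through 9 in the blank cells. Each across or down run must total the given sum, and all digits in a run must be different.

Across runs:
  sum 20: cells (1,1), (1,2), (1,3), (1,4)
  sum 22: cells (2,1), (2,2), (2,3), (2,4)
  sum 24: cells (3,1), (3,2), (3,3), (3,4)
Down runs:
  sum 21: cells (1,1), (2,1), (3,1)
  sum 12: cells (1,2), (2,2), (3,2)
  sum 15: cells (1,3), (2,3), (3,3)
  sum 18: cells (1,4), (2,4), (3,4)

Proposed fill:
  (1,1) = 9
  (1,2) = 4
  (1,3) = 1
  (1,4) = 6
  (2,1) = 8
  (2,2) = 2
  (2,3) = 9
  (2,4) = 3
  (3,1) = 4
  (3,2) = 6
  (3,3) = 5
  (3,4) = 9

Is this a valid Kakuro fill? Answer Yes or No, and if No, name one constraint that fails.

Across: 9+4+1+6=20; 8+2+9+3=22; 4+6+5+9=24. Down: 9+8+4=21; 4+2+6=12; 1+9+5=15; 6+3+9=18. No digit repeats within any run.

Yes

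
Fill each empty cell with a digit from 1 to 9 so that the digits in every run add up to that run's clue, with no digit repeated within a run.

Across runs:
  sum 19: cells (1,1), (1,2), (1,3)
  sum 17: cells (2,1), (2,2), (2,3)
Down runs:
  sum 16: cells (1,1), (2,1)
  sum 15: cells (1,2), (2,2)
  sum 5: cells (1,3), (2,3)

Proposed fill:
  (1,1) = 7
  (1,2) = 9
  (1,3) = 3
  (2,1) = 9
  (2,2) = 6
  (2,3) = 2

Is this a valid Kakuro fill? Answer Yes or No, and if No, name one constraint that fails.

Yes

Across: 7+9+3=19; 9+6+2=17. Down: 7+9=16; 9+6=15; 3+2=5. No digit repeats within any run.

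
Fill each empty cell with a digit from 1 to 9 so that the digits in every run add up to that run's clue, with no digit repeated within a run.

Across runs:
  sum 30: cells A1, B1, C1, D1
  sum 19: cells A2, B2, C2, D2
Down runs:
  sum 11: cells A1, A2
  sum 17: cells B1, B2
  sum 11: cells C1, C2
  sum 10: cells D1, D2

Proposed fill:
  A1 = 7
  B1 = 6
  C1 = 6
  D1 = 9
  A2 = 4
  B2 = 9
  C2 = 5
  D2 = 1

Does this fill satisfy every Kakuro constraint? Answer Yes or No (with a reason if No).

No — the across run A1–D1 sums to 28, not 30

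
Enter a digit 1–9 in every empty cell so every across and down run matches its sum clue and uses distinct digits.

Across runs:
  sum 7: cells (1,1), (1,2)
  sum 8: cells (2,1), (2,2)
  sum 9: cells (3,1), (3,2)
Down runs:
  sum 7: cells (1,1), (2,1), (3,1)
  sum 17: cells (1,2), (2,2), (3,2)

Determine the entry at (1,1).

4

7 in 3 cells must be {1,2,4}.
Nothing is forced directly, so branch on (1,1), whose candidates are 1 or 2 or 4. If (1,1) = 1: that forces (1,2) = 6, (2,1) = 2, after which (2,2) would have to be in {6} for the 8 across but in {2,3,4,7,8,9} for the 17 down — contradiction. If (1,1) = 2: that forces (1,2) = 5, (2,1) = 1, after which (2,2) would have to be in {7} for the 8 across but in {3,4,8,9} for the 17 down — contradiction. So (1,1) = 4.
(1,2) = 7 − 4 = 3 completes the 7 across.
Nothing is forced directly, so branch on (2,1), whose candidates are 1 or 2. If (2,1) = 1: then (2,2) would have to be in {7} for the 8 across but in {5,6,8,9} for the 17 down — contradiction. So (2,1) = 2.
(2,2) = 8 − 2 = 6 completes the 8 across.
(3,1) = 7 − 6 = 1 completes the 7 down.
(3,2) = 9 − 1 = 8 completes the 9 across.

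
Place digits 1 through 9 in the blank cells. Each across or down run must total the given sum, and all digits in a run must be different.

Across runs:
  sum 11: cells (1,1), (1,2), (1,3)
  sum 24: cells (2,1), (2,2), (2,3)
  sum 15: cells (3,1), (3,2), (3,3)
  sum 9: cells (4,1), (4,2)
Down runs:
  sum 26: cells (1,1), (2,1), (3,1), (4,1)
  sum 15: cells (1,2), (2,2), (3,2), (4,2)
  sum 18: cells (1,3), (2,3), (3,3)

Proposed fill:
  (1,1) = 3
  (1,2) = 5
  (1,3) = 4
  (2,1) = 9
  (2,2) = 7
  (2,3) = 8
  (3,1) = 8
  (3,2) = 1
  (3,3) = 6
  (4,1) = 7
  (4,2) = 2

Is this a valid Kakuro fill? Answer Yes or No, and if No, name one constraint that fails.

No — the across run (1,1)–(1,3) sums to 12, not 11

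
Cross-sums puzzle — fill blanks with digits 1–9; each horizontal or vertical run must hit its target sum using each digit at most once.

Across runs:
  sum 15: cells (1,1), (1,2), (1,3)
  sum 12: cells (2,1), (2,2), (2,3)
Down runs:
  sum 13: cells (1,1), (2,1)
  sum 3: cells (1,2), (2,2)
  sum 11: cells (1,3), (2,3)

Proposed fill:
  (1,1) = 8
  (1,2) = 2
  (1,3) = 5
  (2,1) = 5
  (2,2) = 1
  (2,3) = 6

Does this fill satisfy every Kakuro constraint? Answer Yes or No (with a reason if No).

Yes

Across: 8+2+5=15; 5+1+6=12. Down: 8+5=13; 2+1=3; 5+6=11. No digit repeats within any run.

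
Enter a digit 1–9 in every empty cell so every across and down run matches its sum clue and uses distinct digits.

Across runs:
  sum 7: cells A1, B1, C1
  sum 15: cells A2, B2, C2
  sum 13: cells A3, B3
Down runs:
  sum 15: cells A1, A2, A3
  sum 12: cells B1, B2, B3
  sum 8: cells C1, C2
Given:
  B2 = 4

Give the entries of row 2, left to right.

7 in 3 cells must be {1,2,4}.
No cell is forced outright now. B1 can only be 1 or 2 (the digits allowed by both its 7 across and its 12 down). If B1 = 2: that forces C1 = 1, after which C2 would have to be in {2,3,5,6,8,9} for the 15 across but in {7} for the 8 down — contradiction. So B1 = 1.
Given what's placed, C1 must be 2 to fit the 7 across and 8 down.
C2 = 8 − 2 = 6 completes the 8 down.
B3 = 12 − 5 = 7 completes the 12 down.
A1 = 7 − 3 = 4 completes the 7 across.
A2 = 15 − 10 = 5 completes the 15 across.
A3 = 13 − 7 = 6 completes the 13 across.

5 4 6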